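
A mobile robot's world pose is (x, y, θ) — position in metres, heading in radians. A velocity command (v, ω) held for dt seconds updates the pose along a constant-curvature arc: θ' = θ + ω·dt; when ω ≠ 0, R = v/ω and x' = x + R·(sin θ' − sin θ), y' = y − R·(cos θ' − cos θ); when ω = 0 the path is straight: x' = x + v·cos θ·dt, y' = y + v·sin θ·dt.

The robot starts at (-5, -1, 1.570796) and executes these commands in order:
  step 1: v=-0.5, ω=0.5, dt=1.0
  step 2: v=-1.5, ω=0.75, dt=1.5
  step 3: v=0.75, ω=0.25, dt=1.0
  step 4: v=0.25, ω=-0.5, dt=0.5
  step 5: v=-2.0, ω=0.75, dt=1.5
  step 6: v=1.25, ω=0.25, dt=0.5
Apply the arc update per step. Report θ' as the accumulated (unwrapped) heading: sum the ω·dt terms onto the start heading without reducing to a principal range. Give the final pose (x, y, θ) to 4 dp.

step 1: θ'=2.0708 (R=-1.0000) → pose (-4.8776, -1.4794, 2.0708)
step 2: θ'=3.1958 (R=-2.0000) → pose (-3.0141, -2.5176, 3.1958)
step 3: θ'=3.4458 (R=3.0000) → pose (-3.7501, -2.6510, 3.4458)
step 4: θ'=3.1958 (R=-0.5000) → pose (-3.8728, -2.6732, 3.1958)
step 5: θ'=4.3208 (R=-2.6667) → pose (-1.5525, -1.0282, 4.3208)
step 6: θ'=4.4458 (R=5.0000) → pose (-1.7543, -1.6193, 4.4458)

(-1.7543, -1.6193, 4.4458)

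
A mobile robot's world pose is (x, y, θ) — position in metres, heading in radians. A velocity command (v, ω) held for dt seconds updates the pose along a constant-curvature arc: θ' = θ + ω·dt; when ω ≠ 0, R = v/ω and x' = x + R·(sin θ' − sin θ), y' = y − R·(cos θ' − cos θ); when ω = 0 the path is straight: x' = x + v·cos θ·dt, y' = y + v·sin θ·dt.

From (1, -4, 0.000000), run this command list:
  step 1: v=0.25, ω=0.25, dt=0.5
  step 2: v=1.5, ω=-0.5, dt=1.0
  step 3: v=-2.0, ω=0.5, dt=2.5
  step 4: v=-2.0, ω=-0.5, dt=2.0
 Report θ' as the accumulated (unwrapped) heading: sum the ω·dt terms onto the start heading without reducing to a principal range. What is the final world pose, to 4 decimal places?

step 1: θ'=0.1250 (R=1.0000) → pose (1.1247, -3.9922, 0.1250)
step 2: θ'=-0.3750 (R=-3.0000) → pose (2.5975, -4.1773, -0.3750)
step 3: θ'=0.8750 (R=-4.0000) → pose (-1.9377, -5.3353, 0.8750)
step 4: θ'=-0.1250 (R=4.0000) → pose (-5.5066, -6.7401, -0.1250)

(-5.5066, -6.7401, -0.1250)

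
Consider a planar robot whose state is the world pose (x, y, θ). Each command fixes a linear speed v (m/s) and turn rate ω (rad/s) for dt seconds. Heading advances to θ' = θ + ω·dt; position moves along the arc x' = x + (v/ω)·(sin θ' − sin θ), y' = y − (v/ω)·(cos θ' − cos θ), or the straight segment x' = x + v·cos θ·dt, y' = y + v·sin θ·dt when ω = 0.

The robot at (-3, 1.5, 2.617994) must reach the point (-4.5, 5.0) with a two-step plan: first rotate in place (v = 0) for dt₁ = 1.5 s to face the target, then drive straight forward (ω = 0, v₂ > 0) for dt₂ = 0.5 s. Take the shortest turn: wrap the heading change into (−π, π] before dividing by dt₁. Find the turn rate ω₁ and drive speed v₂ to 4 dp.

ω₁ = -0.4282, v₂ = 7.6158

heading to target = atan2(5−1.5, -4.5−-3) = 1.9757
Δθ = wrap(1.9757 − 2.6180) = -0.6423; ω₁ = Δθ/dt₁ = -0.4282
distance = √((-4.5−-3)² + (5−1.5)²) = 3.8079; v₂ = distance/dt₂ = 7.6158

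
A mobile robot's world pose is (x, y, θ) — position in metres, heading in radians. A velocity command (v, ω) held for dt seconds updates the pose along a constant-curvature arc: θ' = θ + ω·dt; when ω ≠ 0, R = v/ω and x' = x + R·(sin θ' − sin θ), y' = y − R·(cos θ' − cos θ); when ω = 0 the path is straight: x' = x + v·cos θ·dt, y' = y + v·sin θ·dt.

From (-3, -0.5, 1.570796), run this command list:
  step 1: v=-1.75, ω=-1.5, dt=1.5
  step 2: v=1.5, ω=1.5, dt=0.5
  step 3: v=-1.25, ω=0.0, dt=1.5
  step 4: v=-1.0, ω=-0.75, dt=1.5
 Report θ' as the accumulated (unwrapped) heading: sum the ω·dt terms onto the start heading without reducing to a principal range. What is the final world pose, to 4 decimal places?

(-7.3246, -1.0884, -1.0542)

step 1: θ'=-0.6792 (R=1.1667) → pose (-4.8995, -1.4078, -0.6792)
step 2: θ'=0.0708 (R=1.0000) → pose (-4.2006, -1.6272, 0.0708)
step 3: θ'=0.0708 (straight) → pose (-6.0709, -1.7598, 0.0708)
step 4: θ'=-1.0542 (R=1.3333) → pose (-7.3246, -1.0884, -1.0542)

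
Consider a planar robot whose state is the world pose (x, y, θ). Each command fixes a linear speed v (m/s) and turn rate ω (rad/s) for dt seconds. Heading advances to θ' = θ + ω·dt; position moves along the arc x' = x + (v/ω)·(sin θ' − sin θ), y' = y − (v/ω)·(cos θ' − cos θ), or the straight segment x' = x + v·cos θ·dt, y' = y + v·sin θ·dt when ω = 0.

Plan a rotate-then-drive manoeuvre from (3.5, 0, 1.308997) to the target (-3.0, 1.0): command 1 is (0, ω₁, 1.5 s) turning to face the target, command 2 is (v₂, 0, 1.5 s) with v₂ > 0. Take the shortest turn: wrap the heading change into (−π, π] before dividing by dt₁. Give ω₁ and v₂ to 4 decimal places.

ω₁ = 1.1200, v₂ = 4.3843

heading to target = atan2(1−0, -3−3.5) = 2.9889
Δθ = wrap(2.9889 − 1.3090) = 1.6799; ω₁ = Δθ/dt₁ = 1.1200
distance = √((-3−3.5)² + (1−0)²) = 6.5765; v₂ = distance/dt₂ = 4.3843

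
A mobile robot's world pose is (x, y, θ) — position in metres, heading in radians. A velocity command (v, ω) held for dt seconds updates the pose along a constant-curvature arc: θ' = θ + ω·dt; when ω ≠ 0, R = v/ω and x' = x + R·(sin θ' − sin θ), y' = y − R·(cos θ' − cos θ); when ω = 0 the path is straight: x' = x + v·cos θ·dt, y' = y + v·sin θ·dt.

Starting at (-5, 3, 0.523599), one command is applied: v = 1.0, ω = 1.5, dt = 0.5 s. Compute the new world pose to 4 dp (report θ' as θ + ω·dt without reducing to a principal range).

θ' = 0.5236 + 1.5·0.5 = 1.2736
R = v/ω = 1.0/1.5 = 0.6667
x' = -5 + 0.6667·(sin 1.2736 − sin 0.5236) = -4.6959
y' = 3 − 0.6667·(cos 1.2736 − cos 0.5236) = 3.3821

(-4.6959, 3.3821, 1.2736)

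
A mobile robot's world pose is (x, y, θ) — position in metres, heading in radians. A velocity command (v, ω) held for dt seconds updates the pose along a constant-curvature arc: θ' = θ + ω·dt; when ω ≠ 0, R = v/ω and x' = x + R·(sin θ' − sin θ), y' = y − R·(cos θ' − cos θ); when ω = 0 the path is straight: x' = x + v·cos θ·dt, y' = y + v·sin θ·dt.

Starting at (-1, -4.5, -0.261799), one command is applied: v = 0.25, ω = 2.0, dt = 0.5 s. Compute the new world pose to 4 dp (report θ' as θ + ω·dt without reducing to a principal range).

θ' = -0.2618 + 2.0·0.5 = 0.7382
R = v/ω = 0.25/2.0 = 0.1250
x' = -1 + 0.1250·(sin 0.7382 − sin -0.2618) = -0.8835
y' = -4.5 − 0.1250·(cos 0.7382 − cos -0.2618) = -4.4717

(-0.8835, -4.4717, 0.7382)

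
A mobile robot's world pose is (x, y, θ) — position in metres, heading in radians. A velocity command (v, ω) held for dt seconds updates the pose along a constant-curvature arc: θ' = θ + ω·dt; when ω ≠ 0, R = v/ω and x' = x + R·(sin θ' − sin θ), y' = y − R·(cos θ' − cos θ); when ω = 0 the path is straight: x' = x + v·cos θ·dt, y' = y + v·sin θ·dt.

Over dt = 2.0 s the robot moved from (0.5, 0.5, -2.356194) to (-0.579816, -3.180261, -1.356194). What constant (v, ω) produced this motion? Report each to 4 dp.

Δθ = -1.356194 − -2.356194 = 1.000000
ω = Δθ/dt = 1.000000/2.0 = 0.5000
R = −Δy/(cos θ' − cos θ) = 4.0000
v = R·ω = 4.0000·0.5000 = 2.0000

v = 2.0000, ω = 0.5000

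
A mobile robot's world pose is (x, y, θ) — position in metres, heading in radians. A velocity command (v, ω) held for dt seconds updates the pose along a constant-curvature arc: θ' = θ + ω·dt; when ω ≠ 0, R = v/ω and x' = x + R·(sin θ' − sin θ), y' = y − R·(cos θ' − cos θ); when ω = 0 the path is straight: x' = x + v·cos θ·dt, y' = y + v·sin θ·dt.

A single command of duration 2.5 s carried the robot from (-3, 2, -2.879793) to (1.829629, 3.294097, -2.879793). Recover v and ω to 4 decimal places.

Δθ = -2.879793 − -2.879793 = 0.000000
ω = Δθ/dt = 0.000000/2.5 = 0.0000
ω = 0 → v = (Δx·cos θ + Δy·sin θ)/dt = -2.0000

v = -2.0000, ω = 0.0000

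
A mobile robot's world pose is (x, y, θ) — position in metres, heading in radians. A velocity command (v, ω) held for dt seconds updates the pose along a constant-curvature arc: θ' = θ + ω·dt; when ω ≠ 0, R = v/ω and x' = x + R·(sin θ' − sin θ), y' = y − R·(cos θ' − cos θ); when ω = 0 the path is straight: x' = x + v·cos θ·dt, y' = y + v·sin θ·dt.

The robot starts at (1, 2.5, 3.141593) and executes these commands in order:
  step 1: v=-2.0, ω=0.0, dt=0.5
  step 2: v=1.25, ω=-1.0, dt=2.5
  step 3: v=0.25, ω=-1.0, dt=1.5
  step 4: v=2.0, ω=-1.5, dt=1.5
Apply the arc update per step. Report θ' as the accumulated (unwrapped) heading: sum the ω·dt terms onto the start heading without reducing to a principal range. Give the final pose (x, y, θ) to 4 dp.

(0.6259, 2.5104, -3.1084)

step 1: θ'=3.1416 (straight) → pose (2.0000, 2.5000, 3.1416)
step 2: θ'=0.6416 (R=-1.2500) → pose (1.2519, 4.7514, 0.6416)
step 3: θ'=-0.8584 (R=-0.2500) → pose (1.5907, 4.7146, -0.8584)
step 4: θ'=-3.1084 (R=-1.3333) → pose (0.6259, 2.5104, -3.1084)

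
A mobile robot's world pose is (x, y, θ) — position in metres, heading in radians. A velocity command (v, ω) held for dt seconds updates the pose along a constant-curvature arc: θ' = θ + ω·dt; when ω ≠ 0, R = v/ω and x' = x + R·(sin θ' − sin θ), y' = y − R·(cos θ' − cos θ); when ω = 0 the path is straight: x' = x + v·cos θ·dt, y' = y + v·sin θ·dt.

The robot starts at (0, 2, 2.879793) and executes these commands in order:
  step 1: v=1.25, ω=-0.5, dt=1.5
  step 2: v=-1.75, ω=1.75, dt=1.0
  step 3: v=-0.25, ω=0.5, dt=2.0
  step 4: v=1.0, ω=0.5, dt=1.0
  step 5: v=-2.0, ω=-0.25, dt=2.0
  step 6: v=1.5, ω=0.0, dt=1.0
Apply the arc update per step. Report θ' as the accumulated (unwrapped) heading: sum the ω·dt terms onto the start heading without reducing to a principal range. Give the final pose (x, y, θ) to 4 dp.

step 1: θ'=2.1298 (R=-2.5000) → pose (-1.4724, 3.0890, 2.1298)
step 2: θ'=3.8798 (R=-1.0000) → pose (0.0483, 2.8796, 3.8798)
step 3: θ'=4.8798 (R=-0.5000) → pose (0.2049, 3.3328, 4.8798)
step 4: θ'=5.3798 (R=2.0000) → pose (0.6060, 2.4281, 5.3798)
step 5: θ'=4.8798 (R=8.0000) → pose (-0.9987, 6.0467, 4.8798)
step 6: θ'=4.8798 (straight) → pose (-0.7487, 4.5677, 4.8798)

(-0.7487, 4.5677, 4.8798)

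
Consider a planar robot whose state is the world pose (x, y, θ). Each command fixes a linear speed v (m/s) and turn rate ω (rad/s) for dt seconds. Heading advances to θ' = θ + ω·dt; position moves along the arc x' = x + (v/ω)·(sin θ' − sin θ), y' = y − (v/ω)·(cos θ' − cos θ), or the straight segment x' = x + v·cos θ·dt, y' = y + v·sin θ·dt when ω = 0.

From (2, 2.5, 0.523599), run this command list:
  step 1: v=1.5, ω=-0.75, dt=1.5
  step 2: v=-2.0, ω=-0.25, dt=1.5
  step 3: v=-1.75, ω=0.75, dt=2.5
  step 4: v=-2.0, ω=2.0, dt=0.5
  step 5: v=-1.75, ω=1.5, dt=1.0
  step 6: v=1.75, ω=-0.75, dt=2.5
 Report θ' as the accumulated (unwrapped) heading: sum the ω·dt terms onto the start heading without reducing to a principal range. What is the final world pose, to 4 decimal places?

step 1: θ'=-0.6014 (R=-2.0000) → pose (4.1316, 2.4170, -0.6014)
step 2: θ'=-0.9764 (R=8.0000) → pose (2.0301, 4.5333, -0.9764)
step 3: θ'=0.8986 (R=-2.3333) → pose (-1.7288, 4.6796, 0.8986)
step 4: θ'=1.8986 (R=-1.0000) → pose (-1.8931, 3.7350, 1.8986)
step 5: θ'=3.3986 (R=-1.1667) → pose (-0.4920, 2.9822, 3.3986)
step 6: θ'=1.5236 (R=-2.3333) → pose (-3.4158, 5.3490, 1.5236)

(-3.4158, 5.3490, 1.5236)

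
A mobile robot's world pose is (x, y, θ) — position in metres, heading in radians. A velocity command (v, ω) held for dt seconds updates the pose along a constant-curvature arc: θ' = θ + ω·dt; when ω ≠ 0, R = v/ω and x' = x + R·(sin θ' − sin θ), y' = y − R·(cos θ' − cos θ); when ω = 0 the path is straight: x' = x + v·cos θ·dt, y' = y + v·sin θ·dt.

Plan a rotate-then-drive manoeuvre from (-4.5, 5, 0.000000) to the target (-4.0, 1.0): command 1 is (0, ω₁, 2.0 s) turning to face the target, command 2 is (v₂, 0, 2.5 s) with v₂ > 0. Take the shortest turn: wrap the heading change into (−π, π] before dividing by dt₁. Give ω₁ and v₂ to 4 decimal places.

ω₁ = -0.7232, v₂ = 1.6125

heading to target = atan2(1−5, -4−-4.5) = -1.4464
Δθ = wrap(-1.4464 − 0.0000) = -1.4464; ω₁ = Δθ/dt₁ = -0.7232
distance = √((-4−-4.5)² + (1−5)²) = 4.0311; v₂ = distance/dt₂ = 1.6125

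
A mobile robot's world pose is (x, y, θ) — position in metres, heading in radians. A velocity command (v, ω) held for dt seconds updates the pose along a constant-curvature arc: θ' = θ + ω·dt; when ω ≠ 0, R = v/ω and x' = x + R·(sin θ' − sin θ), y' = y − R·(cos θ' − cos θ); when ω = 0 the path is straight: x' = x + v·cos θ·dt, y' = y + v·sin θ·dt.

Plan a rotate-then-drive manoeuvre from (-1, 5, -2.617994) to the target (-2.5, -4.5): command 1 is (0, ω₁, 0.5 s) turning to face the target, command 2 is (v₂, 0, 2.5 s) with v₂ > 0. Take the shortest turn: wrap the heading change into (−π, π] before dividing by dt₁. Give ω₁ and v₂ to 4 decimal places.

ω₁ = 1.7812, v₂ = 3.8471

heading to target = atan2(-4.5−5, -2.5−-1) = -1.7274
Δθ = wrap(-1.7274 − -2.6180) = 0.8906; ω₁ = Δθ/dt₁ = 1.7812
distance = √((-2.5−-1)² + (-4.5−5)²) = 9.6177; v₂ = distance/dt₂ = 3.8471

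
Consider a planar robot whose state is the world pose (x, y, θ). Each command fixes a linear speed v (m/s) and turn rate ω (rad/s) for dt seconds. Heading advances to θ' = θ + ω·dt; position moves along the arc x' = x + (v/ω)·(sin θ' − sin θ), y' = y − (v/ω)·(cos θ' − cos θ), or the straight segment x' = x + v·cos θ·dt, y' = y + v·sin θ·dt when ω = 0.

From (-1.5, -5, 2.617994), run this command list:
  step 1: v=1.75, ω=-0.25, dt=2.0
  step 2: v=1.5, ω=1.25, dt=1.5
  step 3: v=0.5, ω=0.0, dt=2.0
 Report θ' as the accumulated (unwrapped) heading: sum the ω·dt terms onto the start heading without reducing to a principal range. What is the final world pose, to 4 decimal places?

step 1: θ'=2.1180 (R=-7.0000) → pose (-3.9779, -2.5799, 2.1180)
step 2: θ'=3.9930 (R=1.2000) → pose (-5.9053, -2.4135, 3.9930)
step 3: θ'=3.9930 (straight) → pose (-6.5643, -3.1657, 3.9930)

(-6.5643, -3.1657, 3.9930)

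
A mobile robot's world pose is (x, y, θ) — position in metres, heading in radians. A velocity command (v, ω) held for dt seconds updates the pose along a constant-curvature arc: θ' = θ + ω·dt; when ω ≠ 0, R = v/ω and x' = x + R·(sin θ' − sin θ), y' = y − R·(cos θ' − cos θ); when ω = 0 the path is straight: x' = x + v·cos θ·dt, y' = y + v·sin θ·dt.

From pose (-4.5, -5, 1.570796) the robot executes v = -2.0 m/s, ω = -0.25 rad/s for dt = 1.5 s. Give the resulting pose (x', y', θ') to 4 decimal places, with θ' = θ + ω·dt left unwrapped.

(-5.0559, -7.9302, 1.1958)

θ' = 1.5708 + -0.25·1.5 = 1.1958
R = v/ω = -2.0/-0.25 = 8.0000
x' = -4.5 + 8.0000·(sin 1.1958 − sin 1.5708) = -5.0559
y' = -5 − 8.0000·(cos 1.1958 − cos 1.5708) = -7.9302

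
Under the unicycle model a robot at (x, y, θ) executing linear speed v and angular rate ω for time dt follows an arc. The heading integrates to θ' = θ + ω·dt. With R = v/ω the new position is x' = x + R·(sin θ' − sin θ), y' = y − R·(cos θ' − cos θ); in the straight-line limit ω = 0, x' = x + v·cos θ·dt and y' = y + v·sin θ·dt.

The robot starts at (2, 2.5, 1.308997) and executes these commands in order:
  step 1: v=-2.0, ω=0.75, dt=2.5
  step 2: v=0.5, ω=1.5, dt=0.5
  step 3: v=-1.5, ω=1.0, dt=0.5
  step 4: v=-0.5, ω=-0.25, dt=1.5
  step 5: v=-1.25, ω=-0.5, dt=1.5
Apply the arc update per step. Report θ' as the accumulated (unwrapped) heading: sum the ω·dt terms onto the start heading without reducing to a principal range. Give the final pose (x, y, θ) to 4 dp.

step 1: θ'=3.1840 (R=-2.6667) → pose (4.6888, -0.8545, 3.1840)
step 2: θ'=3.9340 (R=0.3333) → pose (4.4656, -0.9534, 3.9340)
step 3: θ'=4.4340 (R=-1.5000) → pose (4.8398, -0.3125, 4.4340)
step 4: θ'=4.0590 (R=2.0000) → pose (5.1748, 0.3537, 4.0590)
step 5: θ'=3.3090 (R=2.5000) → pose (6.7433, 1.2990, 3.3090)

(6.7433, 1.2990, 3.3090)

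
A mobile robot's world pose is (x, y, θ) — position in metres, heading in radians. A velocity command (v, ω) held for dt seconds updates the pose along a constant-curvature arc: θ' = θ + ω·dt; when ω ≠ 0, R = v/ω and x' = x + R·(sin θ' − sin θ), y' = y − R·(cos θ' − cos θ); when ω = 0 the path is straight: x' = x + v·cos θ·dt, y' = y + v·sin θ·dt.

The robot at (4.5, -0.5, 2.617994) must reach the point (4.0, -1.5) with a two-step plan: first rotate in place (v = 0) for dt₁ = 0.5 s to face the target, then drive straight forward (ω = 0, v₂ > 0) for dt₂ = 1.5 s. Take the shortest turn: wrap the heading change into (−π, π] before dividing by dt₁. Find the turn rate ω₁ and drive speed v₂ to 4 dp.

ω₁ = 3.2615, v₂ = 0.7454

heading to target = atan2(-1.5−-0.5, 4−4.5) = -2.0344
Δθ = wrap(-2.0344 − 2.6180) = 1.6307; ω₁ = Δθ/dt₁ = 3.2615
distance = √((4−4.5)² + (-1.5−-0.5)²) = 1.1180; v₂ = distance/dt₂ = 0.7454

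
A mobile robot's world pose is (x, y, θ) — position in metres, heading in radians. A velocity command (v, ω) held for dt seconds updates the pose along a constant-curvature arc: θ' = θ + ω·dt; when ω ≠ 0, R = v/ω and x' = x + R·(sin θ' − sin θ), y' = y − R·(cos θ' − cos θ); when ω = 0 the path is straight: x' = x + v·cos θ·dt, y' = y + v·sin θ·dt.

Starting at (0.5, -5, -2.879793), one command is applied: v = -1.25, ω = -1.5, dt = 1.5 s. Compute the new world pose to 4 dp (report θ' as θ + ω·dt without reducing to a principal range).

(1.4775, -6.1428, -5.1298)

θ' = -2.8798 + -1.5·1.5 = -5.1298
R = v/ω = -1.25/-1.5 = 0.8333
x' = 0.5 + 0.8333·(sin -5.1298 − sin -2.8798) = 1.4775
y' = -5 − 0.8333·(cos -5.1298 − cos -2.8798) = -6.1428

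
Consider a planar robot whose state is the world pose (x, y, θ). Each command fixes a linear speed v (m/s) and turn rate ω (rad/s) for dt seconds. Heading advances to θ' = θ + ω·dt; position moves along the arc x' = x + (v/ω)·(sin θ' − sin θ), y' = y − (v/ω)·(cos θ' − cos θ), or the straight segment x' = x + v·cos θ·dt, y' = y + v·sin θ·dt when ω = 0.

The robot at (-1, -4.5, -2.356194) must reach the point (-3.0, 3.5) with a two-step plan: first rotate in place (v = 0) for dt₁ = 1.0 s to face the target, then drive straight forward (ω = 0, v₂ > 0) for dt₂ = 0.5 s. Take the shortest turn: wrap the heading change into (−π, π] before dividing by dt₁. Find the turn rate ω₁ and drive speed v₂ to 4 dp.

heading to target = atan2(3.5−-4.5, -3−-1) = 1.8158
Δθ = wrap(1.8158 − -2.3562) = -2.1112; ω₁ = Δθ/dt₁ = -2.1112
distance = √((-3−-1)² + (3.5−-4.5)²) = 8.2462; v₂ = distance/dt₂ = 16.4924

ω₁ = -2.1112, v₂ = 16.4924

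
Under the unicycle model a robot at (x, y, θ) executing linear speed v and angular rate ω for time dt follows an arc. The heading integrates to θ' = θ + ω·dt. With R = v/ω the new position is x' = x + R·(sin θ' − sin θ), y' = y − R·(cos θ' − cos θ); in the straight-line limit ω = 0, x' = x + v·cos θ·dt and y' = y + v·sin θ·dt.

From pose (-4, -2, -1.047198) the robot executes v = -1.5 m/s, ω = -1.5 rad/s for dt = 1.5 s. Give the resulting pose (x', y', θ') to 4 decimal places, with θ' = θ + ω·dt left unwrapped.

(-2.9790, -0.5121, -3.2972)

θ' = -1.0472 + -1.5·1.5 = -3.2972
R = v/ω = -1.5/-1.5 = 1.0000
x' = -4 + 1.0000·(sin -3.2972 − sin -1.0472) = -2.9790
y' = -2 − 1.0000·(cos -3.2972 − cos -1.0472) = -0.5121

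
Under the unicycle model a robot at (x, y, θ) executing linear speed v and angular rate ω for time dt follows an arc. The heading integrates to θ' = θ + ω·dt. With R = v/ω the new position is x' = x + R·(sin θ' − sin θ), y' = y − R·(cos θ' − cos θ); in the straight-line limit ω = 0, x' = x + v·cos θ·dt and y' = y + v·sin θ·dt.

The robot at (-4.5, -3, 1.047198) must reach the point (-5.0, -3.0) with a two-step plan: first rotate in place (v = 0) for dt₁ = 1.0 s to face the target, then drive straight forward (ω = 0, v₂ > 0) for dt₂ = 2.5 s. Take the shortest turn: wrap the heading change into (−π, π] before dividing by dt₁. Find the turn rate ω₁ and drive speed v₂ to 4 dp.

ω₁ = 2.0944, v₂ = 0.2000

heading to target = atan2(-3−-3, -5−-4.5) = 3.1416
Δθ = wrap(3.1416 − 1.0472) = 2.0944; ω₁ = Δθ/dt₁ = 2.0944
distance = √((-5−-4.5)² + (-3−-3)²) = 0.5000; v₂ = distance/dt₂ = 0.2000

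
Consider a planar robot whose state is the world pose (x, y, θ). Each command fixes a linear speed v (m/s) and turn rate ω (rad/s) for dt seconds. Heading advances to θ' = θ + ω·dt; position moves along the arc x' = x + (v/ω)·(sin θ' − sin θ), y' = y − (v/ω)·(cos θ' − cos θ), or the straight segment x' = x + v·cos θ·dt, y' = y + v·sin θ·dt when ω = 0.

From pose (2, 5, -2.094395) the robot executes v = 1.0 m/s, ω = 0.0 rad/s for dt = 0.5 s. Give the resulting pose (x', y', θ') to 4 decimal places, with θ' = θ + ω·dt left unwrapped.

θ' = -2.0944 + 0.0·0.5 = -2.0944
ω = 0 → straight: x' = 2 + 1.0·cos(-2.0944)·0.5 = 1.7500
y' = 5 + 1.0·sin(-2.0944)·0.5 = 4.5670

(1.7500, 4.5670, -2.0944)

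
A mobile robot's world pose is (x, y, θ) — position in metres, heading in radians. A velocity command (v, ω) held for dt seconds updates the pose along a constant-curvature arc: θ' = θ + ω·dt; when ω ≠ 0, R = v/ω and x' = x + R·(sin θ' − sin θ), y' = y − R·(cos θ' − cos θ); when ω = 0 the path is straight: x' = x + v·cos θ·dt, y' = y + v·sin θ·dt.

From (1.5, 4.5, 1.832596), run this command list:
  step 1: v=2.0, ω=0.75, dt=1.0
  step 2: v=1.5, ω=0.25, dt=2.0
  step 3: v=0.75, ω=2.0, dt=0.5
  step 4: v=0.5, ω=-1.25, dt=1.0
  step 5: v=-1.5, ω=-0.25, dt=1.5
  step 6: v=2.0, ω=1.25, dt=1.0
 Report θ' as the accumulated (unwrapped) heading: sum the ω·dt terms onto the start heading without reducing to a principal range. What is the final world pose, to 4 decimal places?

step 1: θ'=2.5826 (R=2.6667) → pose (0.3384, 6.0706, 2.5826)
step 2: θ'=3.0826 (R=6.0000) → pose (-2.4898, 6.9734, 3.0826)
step 3: θ'=4.0826 (R=0.3750) → pose (-2.8150, 6.8199, 4.0826)
step 4: θ'=2.8326 (R=-0.4000) → pose (-3.2599, 6.6745, 2.8326)
step 5: θ'=2.4576 (R=6.0000) → pose (-1.2931, 5.6090, 2.4576)
step 6: θ'=3.7076 (R=1.6000) → pose (-3.1622, 5.7194, 3.7076)

(-3.1622, 5.7194, 3.7076)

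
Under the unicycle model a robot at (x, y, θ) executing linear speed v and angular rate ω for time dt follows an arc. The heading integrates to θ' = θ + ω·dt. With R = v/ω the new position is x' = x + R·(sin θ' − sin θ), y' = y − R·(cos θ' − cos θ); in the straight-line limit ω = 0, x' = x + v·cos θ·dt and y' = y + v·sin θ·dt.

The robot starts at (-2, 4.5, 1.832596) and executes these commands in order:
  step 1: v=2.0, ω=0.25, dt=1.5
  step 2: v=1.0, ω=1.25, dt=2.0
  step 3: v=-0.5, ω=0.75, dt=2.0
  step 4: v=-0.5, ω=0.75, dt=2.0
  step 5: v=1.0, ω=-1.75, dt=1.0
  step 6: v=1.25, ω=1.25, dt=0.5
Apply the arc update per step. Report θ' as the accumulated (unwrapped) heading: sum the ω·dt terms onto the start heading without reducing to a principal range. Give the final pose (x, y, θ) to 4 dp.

(-4.7018, 7.2650, 6.5826)

step 1: θ'=2.2076 (R=8.0000) → pose (-3.2954, 7.1864, 2.2076)
step 2: θ'=4.7076 (R=0.8000) → pose (-4.7386, 6.7146, 4.7076)
step 3: θ'=6.2076 (R=-0.6667) → pose (-5.3549, 7.3825, 6.2076)
step 4: θ'=7.7076 (R=-0.6667) → pose (-6.0648, 6.8150, 7.7076)
step 5: θ'=5.9576 (R=-0.5714) → pose (-5.3167, 7.2731, 5.9576)
step 6: θ'=6.5826 (R=1.0000) → pose (-4.7018, 7.2650, 6.5826)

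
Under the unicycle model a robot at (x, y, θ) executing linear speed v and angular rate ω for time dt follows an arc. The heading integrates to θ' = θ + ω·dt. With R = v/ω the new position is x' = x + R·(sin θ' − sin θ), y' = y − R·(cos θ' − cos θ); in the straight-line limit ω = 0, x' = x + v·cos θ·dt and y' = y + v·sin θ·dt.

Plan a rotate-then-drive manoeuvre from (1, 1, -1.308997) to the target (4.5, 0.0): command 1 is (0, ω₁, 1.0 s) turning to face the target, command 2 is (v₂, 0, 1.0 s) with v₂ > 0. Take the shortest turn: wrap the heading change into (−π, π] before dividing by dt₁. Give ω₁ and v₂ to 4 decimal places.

ω₁ = 1.0307, v₂ = 3.6401

heading to target = atan2(0−1, 4.5−1) = -0.2783
Δθ = wrap(-0.2783 − -1.3090) = 1.0307; ω₁ = Δθ/dt₁ = 1.0307
distance = √((4.5−1)² + (0−1)²) = 3.6401; v₂ = distance/dt₂ = 3.6401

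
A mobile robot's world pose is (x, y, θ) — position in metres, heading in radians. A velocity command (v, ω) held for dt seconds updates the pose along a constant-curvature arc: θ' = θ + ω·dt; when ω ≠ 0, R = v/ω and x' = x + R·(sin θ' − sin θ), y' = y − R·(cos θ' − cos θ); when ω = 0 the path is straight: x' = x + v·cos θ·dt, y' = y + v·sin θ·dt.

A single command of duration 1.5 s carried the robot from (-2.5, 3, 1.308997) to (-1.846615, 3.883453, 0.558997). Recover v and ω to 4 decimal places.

v = 0.7500, ω = -0.5000

Δθ = 0.558997 − 1.308997 = -0.750000
ω = Δθ/dt = -0.750000/1.5 = -0.5000
R = −Δy/(cos θ' − cos θ) = -1.5000
v = R·ω = -1.5000·-0.5000 = 0.7500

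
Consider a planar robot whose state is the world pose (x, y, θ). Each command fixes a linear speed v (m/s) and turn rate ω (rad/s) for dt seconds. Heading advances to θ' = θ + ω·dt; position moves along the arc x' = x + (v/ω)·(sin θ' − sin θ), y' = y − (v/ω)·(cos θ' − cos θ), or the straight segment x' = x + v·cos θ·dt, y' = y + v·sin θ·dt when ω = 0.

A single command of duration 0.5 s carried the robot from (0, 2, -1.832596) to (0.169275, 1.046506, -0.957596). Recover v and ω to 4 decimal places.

Δθ = -0.957596 − -1.832596 = 0.875000
ω = Δθ/dt = 0.875000/0.5 = 1.7500
R = −Δy/(cos θ' − cos θ) = 1.1429
v = R·ω = 1.1429·1.7500 = 2.0000

v = 2.0000, ω = 1.7500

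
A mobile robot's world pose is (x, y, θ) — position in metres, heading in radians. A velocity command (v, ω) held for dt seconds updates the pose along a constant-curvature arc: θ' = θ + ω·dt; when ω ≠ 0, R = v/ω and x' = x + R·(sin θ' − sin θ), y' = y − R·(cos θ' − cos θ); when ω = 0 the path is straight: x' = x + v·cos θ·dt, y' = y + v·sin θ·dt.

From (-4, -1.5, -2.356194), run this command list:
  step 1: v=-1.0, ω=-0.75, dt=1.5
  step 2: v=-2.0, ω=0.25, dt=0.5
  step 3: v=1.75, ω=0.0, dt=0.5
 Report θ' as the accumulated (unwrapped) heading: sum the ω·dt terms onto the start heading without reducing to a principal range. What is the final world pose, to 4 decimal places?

(-2.5067, -1.2727, -3.3562)

step 1: θ'=-3.4812 (R=1.3333) → pose (-2.6130, -1.1856, -3.4812)
step 2: θ'=-3.3562 (R=-8.0000) → pose (-1.6518, -1.4590, -3.3562)
step 3: θ'=-3.3562 (straight) → pose (-2.5067, -1.2727, -3.3562)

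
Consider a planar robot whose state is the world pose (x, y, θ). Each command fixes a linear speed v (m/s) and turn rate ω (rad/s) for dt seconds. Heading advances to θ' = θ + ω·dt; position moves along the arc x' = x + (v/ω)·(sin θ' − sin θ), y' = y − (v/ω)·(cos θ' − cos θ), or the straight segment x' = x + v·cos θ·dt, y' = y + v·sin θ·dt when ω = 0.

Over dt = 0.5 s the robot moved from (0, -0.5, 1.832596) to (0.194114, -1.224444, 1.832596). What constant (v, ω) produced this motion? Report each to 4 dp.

Δθ = 1.832596 − 1.832596 = 0.000000
ω = Δθ/dt = 0.000000/0.5 = 0.0000
ω = 0 → v = (Δx·cos θ + Δy·sin θ)/dt = -1.5000

v = -1.5000, ω = 0.0000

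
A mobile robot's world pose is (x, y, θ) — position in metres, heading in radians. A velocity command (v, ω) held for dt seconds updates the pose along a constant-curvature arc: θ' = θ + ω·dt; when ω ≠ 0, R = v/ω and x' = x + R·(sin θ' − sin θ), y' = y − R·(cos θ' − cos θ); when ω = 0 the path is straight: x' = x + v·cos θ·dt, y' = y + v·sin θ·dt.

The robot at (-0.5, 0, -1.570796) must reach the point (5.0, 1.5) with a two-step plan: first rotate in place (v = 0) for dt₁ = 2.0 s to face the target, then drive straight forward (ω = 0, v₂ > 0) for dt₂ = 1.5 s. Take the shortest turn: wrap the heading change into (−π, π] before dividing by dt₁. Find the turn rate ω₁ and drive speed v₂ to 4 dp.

heading to target = atan2(1.5−0, 5−-0.5) = 0.2663
Δθ = wrap(0.2663 − -1.5708) = 1.8370; ω₁ = Δθ/dt₁ = 0.9185
distance = √((5−-0.5)² + (1.5−0)²) = 5.7009; v₂ = distance/dt₂ = 3.8006

ω₁ = 0.9185, v₂ = 3.8006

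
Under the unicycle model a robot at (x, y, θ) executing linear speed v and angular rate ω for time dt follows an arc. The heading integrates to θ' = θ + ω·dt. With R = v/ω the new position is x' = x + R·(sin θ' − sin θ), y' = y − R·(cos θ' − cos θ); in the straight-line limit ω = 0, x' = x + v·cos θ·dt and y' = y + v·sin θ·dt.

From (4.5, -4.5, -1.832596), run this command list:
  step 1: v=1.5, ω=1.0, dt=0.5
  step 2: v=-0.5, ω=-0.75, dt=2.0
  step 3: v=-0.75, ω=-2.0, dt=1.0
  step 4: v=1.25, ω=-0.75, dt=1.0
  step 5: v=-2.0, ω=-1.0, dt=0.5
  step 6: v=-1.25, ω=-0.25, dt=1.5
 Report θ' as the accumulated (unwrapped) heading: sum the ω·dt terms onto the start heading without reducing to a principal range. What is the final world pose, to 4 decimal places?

(3.2482, -4.2331, -6.4576)

step 1: θ'=-1.3326 (R=1.5000) → pose (4.4912, -5.2422, -1.3326)
step 2: θ'=-2.8326 (R=0.6667) → pose (4.9363, -4.4498, -2.8326)
step 3: θ'=-4.8326 (R=0.3750) → pose (5.4227, -4.8520, -4.8326)
step 4: θ'=-5.5826 (R=-1.6667) → pose (6.0029, -3.7777, -5.5826)
step 5: θ'=-6.0826 (R=2.0000) → pose (5.1120, -4.2087, -6.0826)
step 6: θ'=-6.4576 (R=5.0000) → pose (3.2482, -4.2331, -6.4576)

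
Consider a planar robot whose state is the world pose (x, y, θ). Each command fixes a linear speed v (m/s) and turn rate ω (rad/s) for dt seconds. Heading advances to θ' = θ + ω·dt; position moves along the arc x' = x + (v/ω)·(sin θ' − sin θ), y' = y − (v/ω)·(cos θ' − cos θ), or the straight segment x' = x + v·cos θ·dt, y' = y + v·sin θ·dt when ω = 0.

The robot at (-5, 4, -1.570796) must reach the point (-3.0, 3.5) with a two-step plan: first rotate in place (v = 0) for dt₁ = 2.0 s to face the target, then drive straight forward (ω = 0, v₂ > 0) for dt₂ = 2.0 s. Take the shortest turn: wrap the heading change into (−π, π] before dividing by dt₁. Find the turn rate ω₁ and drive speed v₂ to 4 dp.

ω₁ = 0.6629, v₂ = 1.0308

heading to target = atan2(3.5−4, -3−-5) = -0.2450
Δθ = wrap(-0.2450 − -1.5708) = 1.3258; ω₁ = Δθ/dt₁ = 0.6629
distance = √((-3−-5)² + (3.5−4)²) = 2.0616; v₂ = distance/dt₂ = 1.0308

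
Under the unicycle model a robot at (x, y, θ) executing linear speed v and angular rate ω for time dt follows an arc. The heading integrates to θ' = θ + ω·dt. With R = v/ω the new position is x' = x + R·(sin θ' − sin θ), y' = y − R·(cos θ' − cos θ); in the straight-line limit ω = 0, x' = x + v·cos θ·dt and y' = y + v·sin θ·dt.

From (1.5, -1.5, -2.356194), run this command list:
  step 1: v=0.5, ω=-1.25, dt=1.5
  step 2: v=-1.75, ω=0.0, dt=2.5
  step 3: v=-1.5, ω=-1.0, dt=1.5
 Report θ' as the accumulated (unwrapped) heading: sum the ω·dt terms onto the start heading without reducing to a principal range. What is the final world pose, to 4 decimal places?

(2.3444, -7.2520, -5.7312)

step 1: θ'=-4.2312 (R=-0.4000) → pose (0.8626, -1.4023, -4.2312)
step 2: θ'=-4.2312 (straight) → pose (2.8875, -5.2805, -4.2312)
step 3: θ'=-5.7312 (R=1.5000) → pose (2.3444, -7.2520, -5.7312)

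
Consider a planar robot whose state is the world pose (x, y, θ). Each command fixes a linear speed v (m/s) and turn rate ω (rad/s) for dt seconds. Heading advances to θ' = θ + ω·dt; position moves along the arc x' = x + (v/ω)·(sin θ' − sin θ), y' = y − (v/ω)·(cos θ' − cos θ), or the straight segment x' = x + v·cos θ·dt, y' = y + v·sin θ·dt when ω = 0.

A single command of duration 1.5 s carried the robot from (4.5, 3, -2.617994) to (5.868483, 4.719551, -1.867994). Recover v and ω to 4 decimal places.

v = -1.5000, ω = 0.5000

Δθ = -1.867994 − -2.617994 = 0.750000
ω = Δθ/dt = 0.750000/1.5 = 0.5000
R = −Δy/(cos θ' − cos θ) = -3.0000
v = R·ω = -3.0000·0.5000 = -1.5000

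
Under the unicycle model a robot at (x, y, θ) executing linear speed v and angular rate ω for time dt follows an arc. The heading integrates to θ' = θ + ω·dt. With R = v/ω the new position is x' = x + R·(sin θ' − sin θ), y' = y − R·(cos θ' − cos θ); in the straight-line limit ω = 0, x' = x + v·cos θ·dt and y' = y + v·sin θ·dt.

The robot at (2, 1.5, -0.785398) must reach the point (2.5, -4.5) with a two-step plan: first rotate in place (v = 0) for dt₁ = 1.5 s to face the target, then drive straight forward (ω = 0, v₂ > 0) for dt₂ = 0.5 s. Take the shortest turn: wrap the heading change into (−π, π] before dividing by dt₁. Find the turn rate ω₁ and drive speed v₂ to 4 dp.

ω₁ = -0.4682, v₂ = 12.0416

heading to target = atan2(-4.5−1.5, 2.5−2) = -1.4877
Δθ = wrap(-1.4877 − -0.7854) = -0.7023; ω₁ = Δθ/dt₁ = -0.4682
distance = √((2.5−2)² + (-4.5−1.5)²) = 6.0208; v₂ = distance/dt₂ = 12.0416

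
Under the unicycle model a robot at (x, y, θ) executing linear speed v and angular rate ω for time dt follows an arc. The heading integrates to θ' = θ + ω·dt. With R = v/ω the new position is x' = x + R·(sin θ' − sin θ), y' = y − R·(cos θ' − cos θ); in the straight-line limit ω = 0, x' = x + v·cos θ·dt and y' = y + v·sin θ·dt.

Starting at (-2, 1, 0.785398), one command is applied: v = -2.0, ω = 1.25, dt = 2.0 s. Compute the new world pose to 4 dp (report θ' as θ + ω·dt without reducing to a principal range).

(-0.6393, -1.7149, 3.2854)

θ' = 0.7854 + 1.25·2.0 = 3.2854
R = v/ω = -2.0/1.25 = -1.6000
x' = -2 + -1.6000·(sin 3.2854 − sin 0.7854) = -0.6393
y' = 1 − -1.6000·(cos 3.2854 − cos 0.7854) = -1.7149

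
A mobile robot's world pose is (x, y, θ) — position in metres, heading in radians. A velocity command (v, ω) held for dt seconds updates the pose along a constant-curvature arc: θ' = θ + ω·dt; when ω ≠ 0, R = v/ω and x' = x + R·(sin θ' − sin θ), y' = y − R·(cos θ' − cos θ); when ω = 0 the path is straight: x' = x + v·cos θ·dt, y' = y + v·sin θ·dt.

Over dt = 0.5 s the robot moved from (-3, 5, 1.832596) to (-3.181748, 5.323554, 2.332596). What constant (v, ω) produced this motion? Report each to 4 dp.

v = 0.7500, ω = 1.0000

Δθ = 2.332596 − 1.832596 = 0.500000
ω = Δθ/dt = 0.500000/0.5 = 1.0000
R = −Δy/(cos θ' − cos θ) = 0.7500
v = R·ω = 0.7500·1.0000 = 0.7500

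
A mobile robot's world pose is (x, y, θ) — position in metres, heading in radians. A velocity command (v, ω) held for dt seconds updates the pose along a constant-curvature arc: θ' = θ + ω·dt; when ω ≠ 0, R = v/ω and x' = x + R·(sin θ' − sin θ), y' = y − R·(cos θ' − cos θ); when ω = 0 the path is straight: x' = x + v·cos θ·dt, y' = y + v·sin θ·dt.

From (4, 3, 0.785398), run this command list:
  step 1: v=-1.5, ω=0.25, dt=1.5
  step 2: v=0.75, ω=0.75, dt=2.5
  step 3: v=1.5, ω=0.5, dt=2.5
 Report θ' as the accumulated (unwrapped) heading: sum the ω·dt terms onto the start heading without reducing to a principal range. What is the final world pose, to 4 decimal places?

step 1: θ'=1.1604 (R=-6.0000) → pose (2.7409, 1.1512, 1.1604)
step 2: θ'=3.0354 (R=1.0000) → pose (1.9299, 2.5445, 3.0354)
step 3: θ'=4.2854 (R=3.0000) → pose (-1.1187, 0.8038, 4.2854)

(-1.1187, 0.8038, 4.2854)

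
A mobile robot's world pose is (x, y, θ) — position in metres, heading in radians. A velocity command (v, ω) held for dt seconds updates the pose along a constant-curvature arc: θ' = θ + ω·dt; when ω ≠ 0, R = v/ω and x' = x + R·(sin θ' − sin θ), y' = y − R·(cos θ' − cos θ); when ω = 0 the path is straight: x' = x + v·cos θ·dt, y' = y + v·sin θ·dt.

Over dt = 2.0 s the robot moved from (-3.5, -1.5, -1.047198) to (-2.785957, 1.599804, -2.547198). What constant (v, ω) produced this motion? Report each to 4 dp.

Δθ = -2.547198 − -1.047198 = -1.500000
ω = Δθ/dt = -1.500000/2.0 = -0.7500
R = −Δy/(cos θ' − cos θ) = 2.3333
v = R·ω = 2.3333·-0.7500 = -1.7500

v = -1.7500, ω = -0.7500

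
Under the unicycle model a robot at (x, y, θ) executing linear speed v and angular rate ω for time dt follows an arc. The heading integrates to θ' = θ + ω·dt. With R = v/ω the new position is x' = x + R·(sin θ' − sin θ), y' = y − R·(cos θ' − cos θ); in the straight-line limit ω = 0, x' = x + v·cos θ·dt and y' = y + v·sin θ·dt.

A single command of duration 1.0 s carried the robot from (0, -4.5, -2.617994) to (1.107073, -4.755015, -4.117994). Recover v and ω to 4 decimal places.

v = -1.2500, ω = -1.5000

Δθ = -4.117994 − -2.617994 = -1.500000
ω = Δθ/dt = -1.500000/1.0 = -1.5000
R = Δx/(sin θ' − sin θ) = 0.8333
v = R·ω = 0.8333·-1.5000 = -1.2500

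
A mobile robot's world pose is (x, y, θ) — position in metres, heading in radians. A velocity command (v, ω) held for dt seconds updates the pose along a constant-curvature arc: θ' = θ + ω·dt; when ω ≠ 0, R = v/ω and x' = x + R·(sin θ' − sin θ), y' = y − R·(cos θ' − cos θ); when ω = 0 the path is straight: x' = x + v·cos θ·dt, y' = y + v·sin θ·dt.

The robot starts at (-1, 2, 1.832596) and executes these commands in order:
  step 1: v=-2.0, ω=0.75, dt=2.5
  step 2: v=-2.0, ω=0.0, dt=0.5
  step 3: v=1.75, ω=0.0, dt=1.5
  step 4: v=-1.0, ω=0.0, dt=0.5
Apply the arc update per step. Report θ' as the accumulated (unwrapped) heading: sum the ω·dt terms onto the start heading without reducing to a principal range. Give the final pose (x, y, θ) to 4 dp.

step 1: θ'=3.7076 (R=-2.6667) → pose (3.0058, 0.4394, 3.7076)
step 2: θ'=3.7076 (straight) → pose (3.8499, 0.9756, 3.7076)
step 3: θ'=3.7076 (straight) → pose (1.6343, -0.4320, 3.7076)
step 4: θ'=3.7076 (straight) → pose (2.0563, -0.1639, 3.7076)

(2.0563, -0.1639, 3.7076)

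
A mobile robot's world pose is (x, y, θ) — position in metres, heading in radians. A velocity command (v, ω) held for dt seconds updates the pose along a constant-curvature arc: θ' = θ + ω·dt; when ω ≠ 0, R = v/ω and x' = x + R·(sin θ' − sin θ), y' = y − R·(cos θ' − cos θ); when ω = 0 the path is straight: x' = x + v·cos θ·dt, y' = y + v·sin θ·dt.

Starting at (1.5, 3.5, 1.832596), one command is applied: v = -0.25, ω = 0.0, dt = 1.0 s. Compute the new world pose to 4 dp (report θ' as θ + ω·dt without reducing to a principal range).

θ' = 1.8326 + 0.0·1.0 = 1.8326
ω = 0 → straight: x' = 1.5 + -0.25·cos(1.8326)·1.0 = 1.5647
y' = 3.5 + -0.25·sin(1.8326)·1.0 = 3.2585

(1.5647, 3.2585, 1.8326)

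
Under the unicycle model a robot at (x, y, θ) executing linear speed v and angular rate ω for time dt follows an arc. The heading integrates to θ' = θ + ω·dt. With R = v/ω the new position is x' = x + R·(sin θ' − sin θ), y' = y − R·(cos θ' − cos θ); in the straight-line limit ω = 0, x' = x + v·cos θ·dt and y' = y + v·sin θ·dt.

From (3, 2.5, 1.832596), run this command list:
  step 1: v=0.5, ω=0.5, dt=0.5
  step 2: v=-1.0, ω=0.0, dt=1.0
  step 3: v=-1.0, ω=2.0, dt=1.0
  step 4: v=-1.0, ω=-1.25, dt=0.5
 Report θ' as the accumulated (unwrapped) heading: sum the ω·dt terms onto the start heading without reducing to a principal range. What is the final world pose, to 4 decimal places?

(4.6336, 2.0987, 3.4576)

step 1: θ'=2.0826 (R=1.0000) → pose (2.9059, 2.7309, 2.0826)
step 2: θ'=2.0826 (straight) → pose (3.3957, 1.8591, 2.0826)
step 3: θ'=4.0826 (R=-0.5000) → pose (4.2357, 1.8094, 4.0826)
step 4: θ'=3.4576 (R=0.8000) → pose (4.6336, 2.0987, 3.4576)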